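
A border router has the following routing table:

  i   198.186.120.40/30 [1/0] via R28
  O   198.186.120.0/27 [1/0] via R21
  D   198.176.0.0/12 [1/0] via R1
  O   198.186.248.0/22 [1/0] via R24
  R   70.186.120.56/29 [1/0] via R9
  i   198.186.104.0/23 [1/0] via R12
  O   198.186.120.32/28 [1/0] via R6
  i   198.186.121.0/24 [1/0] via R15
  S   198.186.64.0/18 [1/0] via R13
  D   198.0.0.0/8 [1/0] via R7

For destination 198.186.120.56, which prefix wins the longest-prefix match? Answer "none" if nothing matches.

198.186.64.0/18

Entries matching 198.186.120.56:
  198.0.0.0/8 (198.0.0.0 - 198.255.255.255)
  198.176.0.0/12 (198.176.0.0 - 198.191.255.255)
  198.186.64.0/18 (198.186.64.0 - 198.186.127.255)
Most specific is 198.186.64.0/18.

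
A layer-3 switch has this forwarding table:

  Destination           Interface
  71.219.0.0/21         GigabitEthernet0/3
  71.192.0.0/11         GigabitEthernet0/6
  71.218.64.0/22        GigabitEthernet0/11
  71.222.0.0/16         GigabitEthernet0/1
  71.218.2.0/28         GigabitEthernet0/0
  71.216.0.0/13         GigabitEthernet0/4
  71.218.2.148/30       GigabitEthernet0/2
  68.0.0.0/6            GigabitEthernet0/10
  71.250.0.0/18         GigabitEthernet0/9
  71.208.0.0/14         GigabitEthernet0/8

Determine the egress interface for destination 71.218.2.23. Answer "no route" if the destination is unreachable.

GigabitEthernet0/4

Routes whose prefix contains 71.218.2.23:
  68.0.0.0/6 (68.0.0.0 - 71.255.255.255) -> GigabitEthernet0/10
  71.192.0.0/11 (71.192.0.0 - 71.223.255.255) -> GigabitEthernet0/6
  71.216.0.0/13 (71.216.0.0 - 71.223.255.255) -> GigabitEthernet0/4
More-specific entries that do NOT match:
  71.218.2.148/30 (71.218.2.148 - 71.218.2.151) does not contain 71.218.2.23
  71.218.2.0/28 (71.218.2.0 - 71.218.2.15) does not contain 71.218.2.23
  71.218.64.0/22 (71.218.64.0 - 71.218.67.255) does not contain 71.218.2.23
  71.219.0.0/21 (71.219.0.0 - 71.219.7.255) does not contain 71.218.2.23
  71.250.0.0/18 (71.250.0.0 - 71.250.63.255) does not contain 71.218.2.23
  71.222.0.0/16 (71.222.0.0 - 71.222.255.255) does not contain 71.218.2.23
  71.208.0.0/14 (71.208.0.0 - 71.211.255.255) does not contain 71.218.2.23
Longest matching prefix is /13 -> interface GigabitEthernet0/4.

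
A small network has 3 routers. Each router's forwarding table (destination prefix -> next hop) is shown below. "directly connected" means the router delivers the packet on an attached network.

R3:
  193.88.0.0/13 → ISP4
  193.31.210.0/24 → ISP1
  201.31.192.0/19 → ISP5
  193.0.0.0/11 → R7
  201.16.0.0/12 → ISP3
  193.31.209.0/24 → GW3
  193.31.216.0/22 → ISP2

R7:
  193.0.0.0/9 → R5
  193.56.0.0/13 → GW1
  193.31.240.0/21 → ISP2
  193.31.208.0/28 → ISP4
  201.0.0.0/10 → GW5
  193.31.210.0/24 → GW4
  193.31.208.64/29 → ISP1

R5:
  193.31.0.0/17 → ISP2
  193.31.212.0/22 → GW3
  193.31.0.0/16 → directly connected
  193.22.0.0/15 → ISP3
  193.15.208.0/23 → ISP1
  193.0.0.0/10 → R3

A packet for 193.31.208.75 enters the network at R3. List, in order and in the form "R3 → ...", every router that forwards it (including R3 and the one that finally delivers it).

R3 → R7 → R5

At R3: longest match for 193.31.208.75 is 193.0.0.0/11 -> R7
At R7: longest match for 193.31.208.75 is 193.0.0.0/9 -> R5
At R5: longest match for 193.31.208.75 is 193.31.0.0/16 -> directly connected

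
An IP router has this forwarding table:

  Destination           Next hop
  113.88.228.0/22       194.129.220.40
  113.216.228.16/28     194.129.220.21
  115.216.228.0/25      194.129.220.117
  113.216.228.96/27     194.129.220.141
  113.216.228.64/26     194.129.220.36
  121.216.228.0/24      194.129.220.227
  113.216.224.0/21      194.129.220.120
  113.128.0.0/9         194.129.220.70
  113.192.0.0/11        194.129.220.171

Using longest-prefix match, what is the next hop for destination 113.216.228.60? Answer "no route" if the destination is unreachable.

194.129.220.120

Routes whose prefix contains 113.216.228.60:
  113.128.0.0/9 (113.128.0.0 - 113.255.255.255) -> 194.129.220.70
  113.192.0.0/11 (113.192.0.0 - 113.223.255.255) -> 194.129.220.171
  113.216.224.0/21 (113.216.224.0 - 113.216.231.255) -> 194.129.220.120
More-specific entries that do NOT match:
  113.216.228.16/28 (113.216.228.16 - 113.216.228.31) does not contain 113.216.228.60
  113.216.228.96/27 (113.216.228.96 - 113.216.228.127) does not contain 113.216.228.60
  113.216.228.64/26 (113.216.228.64 - 113.216.228.127) does not contain 113.216.228.60
  115.216.228.0/25 (115.216.228.0 - 115.216.228.127) does not contain 113.216.228.60
  121.216.228.0/24 (121.216.228.0 - 121.216.228.255) does not contain 113.216.228.60
  113.88.228.0/22 (113.88.228.0 - 113.88.231.255) does not contain 113.216.228.60
Longest matching prefix is /21 -> next hop 194.129.220.120.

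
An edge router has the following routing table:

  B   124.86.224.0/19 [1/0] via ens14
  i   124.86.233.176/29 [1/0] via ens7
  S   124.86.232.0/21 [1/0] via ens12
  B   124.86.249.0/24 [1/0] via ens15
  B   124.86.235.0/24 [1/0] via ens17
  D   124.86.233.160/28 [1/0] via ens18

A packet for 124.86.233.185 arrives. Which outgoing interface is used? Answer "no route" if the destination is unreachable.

ens12

Routes whose prefix contains 124.86.233.185:
  124.86.224.0/19 (124.86.224.0 - 124.86.255.255) -> ens14
  124.86.232.0/21 (124.86.232.0 - 124.86.239.255) -> ens12
More-specific entries that do NOT match:
  124.86.233.176/29 (124.86.233.176 - 124.86.233.183) does not contain 124.86.233.185
  124.86.233.160/28 (124.86.233.160 - 124.86.233.175) does not contain 124.86.233.185
  124.86.249.0/24 (124.86.249.0 - 124.86.249.255) does not contain 124.86.233.185
  124.86.235.0/24 (124.86.235.0 - 124.86.235.255) does not contain 124.86.233.185
Longest matching prefix is /21 -> interface ens12.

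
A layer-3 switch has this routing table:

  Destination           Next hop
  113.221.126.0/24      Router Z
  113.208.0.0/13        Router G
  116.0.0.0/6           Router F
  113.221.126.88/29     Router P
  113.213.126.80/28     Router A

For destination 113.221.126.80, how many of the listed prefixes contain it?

Prefixes containing 113.221.126.80:
  113.221.126.0/24 (113.221.126.0 - 113.221.126.255)
Total matching entries: 1.

1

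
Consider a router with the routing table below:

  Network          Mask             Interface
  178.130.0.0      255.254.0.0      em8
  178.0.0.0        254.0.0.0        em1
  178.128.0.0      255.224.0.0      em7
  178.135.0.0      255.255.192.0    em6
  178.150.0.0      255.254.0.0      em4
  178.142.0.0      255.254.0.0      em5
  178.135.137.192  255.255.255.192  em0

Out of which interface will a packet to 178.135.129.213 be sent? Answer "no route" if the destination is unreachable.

em7

Routes whose prefix contains 178.135.129.213:
  178.0.0.0/7 (178.0.0.0 - 179.255.255.255) -> em1
  178.128.0.0/11 (178.128.0.0 - 178.159.255.255) -> em7
More-specific entries that do NOT match:
  178.135.137.192/26 (178.135.137.192 - 178.135.137.255) does not contain 178.135.129.213
  178.135.0.0/18 (178.135.0.0 - 178.135.63.255) does not contain 178.135.129.213
  178.130.0.0/15 (178.130.0.0 - 178.131.255.255) does not contain 178.135.129.213
  178.150.0.0/15 (178.150.0.0 - 178.151.255.255) does not contain 178.135.129.213
  178.142.0.0/15 (178.142.0.0 - 178.143.255.255) does not contain 178.135.129.213
Longest matching prefix is /11 -> interface em7.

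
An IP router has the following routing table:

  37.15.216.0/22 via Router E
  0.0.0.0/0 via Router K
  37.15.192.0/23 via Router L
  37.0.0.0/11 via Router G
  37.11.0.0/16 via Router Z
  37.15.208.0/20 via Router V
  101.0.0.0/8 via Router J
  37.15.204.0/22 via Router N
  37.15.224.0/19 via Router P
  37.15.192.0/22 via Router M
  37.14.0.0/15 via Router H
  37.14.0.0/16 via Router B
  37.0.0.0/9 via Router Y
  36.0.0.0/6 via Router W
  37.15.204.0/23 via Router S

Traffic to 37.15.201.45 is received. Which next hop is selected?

Routes whose prefix contains 37.15.201.45:
  0.0.0.0/0 (default, matches everything) -> Router K
  36.0.0.0/6 (36.0.0.0 - 39.255.255.255) -> Router W
  37.0.0.0/9 (37.0.0.0 - 37.127.255.255) -> Router Y
  37.0.0.0/11 (37.0.0.0 - 37.31.255.255) -> Router G
  37.14.0.0/15 (37.14.0.0 - 37.15.255.255) -> Router H
More-specific entries that do NOT match:
  37.15.192.0/23 (37.15.192.0 - 37.15.193.255) does not contain 37.15.201.45
  37.15.204.0/23 (37.15.204.0 - 37.15.205.255) does not contain 37.15.201.45
  37.15.216.0/22 (37.15.216.0 - 37.15.219.255) does not contain 37.15.201.45
  37.15.204.0/22 (37.15.204.0 - 37.15.207.255) does not contain 37.15.201.45
  37.15.192.0/22 (37.15.192.0 - 37.15.195.255) does not contain 37.15.201.45
  37.15.208.0/20 (37.15.208.0 - 37.15.223.255) does not contain 37.15.201.45
  37.15.224.0/19 (37.15.224.0 - 37.15.255.255) does not contain 37.15.201.45
  37.11.0.0/16 (37.11.0.0 - 37.11.255.255) does not contain 37.15.201.45
  37.14.0.0/16 (37.14.0.0 - 37.14.255.255) does not contain 37.15.201.45
Longest matching prefix is /15 -> next hop Router H.

Router H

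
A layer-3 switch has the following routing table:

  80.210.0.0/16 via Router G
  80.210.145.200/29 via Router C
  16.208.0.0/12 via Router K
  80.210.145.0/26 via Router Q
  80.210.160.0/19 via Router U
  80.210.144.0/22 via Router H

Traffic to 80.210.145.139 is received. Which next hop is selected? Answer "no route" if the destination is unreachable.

Router H

Routes whose prefix contains 80.210.145.139:
  80.210.0.0/16 (80.210.0.0 - 80.210.255.255) -> Router G
  80.210.144.0/22 (80.210.144.0 - 80.210.147.255) -> Router H
More-specific entries that do NOT match:
  80.210.145.200/29 (80.210.145.200 - 80.210.145.207) does not contain 80.210.145.139
  80.210.145.0/26 (80.210.145.0 - 80.210.145.63) does not contain 80.210.145.139
Longest matching prefix is /22 -> next hop Router H.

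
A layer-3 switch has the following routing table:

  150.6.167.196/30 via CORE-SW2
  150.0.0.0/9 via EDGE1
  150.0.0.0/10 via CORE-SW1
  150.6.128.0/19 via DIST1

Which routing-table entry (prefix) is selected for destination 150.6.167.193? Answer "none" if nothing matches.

150.0.0.0/10

Entries matching 150.6.167.193:
  150.0.0.0/9 (150.0.0.0 - 150.127.255.255)
  150.0.0.0/10 (150.0.0.0 - 150.63.255.255)
Most specific is 150.0.0.0/10.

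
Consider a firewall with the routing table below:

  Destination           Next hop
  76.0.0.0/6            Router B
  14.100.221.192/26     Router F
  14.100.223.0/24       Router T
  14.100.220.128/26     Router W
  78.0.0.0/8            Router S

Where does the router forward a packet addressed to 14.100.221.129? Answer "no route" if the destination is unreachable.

No entry's prefix contains 14.100.221.129; there is no default route.

no route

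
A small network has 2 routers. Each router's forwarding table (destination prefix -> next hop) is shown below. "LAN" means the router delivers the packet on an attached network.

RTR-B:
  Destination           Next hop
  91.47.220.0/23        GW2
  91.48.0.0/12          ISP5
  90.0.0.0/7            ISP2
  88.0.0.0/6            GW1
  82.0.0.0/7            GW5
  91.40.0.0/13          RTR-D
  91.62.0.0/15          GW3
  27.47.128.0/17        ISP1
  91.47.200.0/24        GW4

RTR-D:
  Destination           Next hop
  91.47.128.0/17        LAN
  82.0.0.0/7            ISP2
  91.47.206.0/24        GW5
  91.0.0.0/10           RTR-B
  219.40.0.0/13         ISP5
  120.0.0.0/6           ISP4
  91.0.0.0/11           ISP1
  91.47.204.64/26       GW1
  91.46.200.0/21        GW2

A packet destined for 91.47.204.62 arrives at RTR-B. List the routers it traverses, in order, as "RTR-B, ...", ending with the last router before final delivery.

RTR-B, RTR-D

At RTR-B: longest match for 91.47.204.62 is 91.40.0.0/13 -> RTR-D
At RTR-D: longest match for 91.47.204.62 is 91.47.128.0/17 -> LAN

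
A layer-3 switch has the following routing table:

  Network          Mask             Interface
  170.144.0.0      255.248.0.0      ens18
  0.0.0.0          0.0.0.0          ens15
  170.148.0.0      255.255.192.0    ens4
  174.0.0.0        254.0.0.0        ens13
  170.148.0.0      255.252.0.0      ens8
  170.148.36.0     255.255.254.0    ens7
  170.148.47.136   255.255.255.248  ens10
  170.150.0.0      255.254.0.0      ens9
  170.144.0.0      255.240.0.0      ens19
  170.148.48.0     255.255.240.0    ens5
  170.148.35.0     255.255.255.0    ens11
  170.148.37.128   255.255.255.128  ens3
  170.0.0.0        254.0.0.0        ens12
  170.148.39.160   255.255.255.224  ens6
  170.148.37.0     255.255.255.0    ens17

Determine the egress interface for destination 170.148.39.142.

ens4

Routes whose prefix contains 170.148.39.142:
  0.0.0.0/0 (default, matches everything) -> ens15
  170.0.0.0/7 (170.0.0.0 - 171.255.255.255) -> ens12
  170.144.0.0/12 (170.144.0.0 - 170.159.255.255) -> ens19
  170.144.0.0/13 (170.144.0.0 - 170.151.255.255) -> ens18
  170.148.0.0/14 (170.148.0.0 - 170.151.255.255) -> ens8
  170.148.0.0/18 (170.148.0.0 - 170.148.63.255) -> ens4
More-specific entries that do NOT match:
  170.148.47.136/29 (170.148.47.136 - 170.148.47.143) does not contain 170.148.39.142
  170.148.39.160/27 (170.148.39.160 - 170.148.39.191) does not contain 170.148.39.142
  170.148.37.128/25 (170.148.37.128 - 170.148.37.255) does not contain 170.148.39.142
  170.148.35.0/24 (170.148.35.0 - 170.148.35.255) does not contain 170.148.39.142
  170.148.37.0/24 (170.148.37.0 - 170.148.37.255) does not contain 170.148.39.142
  170.148.36.0/23 (170.148.36.0 - 170.148.37.255) does not contain 170.148.39.142
  170.148.48.0/20 (170.148.48.0 - 170.148.63.255) does not contain 170.148.39.142
Longest matching prefix is /18 -> interface ens4.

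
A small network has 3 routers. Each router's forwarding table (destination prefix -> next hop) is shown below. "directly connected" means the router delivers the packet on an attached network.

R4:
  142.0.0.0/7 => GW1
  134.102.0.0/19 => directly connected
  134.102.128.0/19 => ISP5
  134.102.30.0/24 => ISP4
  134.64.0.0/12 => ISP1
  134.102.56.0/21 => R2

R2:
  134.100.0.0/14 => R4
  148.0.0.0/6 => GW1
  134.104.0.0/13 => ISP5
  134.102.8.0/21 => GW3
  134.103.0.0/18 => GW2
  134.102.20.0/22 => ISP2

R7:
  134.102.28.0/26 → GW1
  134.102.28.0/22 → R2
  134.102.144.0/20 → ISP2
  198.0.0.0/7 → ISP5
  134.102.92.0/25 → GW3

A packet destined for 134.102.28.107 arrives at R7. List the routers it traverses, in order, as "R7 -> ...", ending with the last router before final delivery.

R7 -> R2 -> R4

At R7: longest match for 134.102.28.107 is 134.102.28.0/22 -> R2
At R2: longest match for 134.102.28.107 is 134.100.0.0/14 -> R4
At R4: longest match for 134.102.28.107 is 134.102.0.0/19 -> directly connected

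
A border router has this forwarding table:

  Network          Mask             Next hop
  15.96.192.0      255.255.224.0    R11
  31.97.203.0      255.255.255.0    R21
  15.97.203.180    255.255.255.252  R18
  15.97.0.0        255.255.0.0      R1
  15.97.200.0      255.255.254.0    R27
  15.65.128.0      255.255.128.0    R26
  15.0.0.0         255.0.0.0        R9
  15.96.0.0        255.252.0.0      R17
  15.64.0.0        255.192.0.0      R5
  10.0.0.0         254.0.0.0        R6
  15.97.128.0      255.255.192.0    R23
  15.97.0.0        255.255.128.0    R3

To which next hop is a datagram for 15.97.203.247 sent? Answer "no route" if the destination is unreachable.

R1

Routes whose prefix contains 15.97.203.247:
  15.0.0.0/8 (15.0.0.0 - 15.255.255.255) -> R9
  15.64.0.0/10 (15.64.0.0 - 15.127.255.255) -> R5
  15.96.0.0/14 (15.96.0.0 - 15.99.255.255) -> R17
  15.97.0.0/16 (15.97.0.0 - 15.97.255.255) -> R1
More-specific entries that do NOT match:
  15.97.203.180/30 (15.97.203.180 - 15.97.203.183) does not contain 15.97.203.247
  31.97.203.0/24 (31.97.203.0 - 31.97.203.255) does not contain 15.97.203.247
  15.97.200.0/23 (15.97.200.0 - 15.97.201.255) does not contain 15.97.203.247
  15.96.192.0/19 (15.96.192.0 - 15.96.223.255) does not contain 15.97.203.247
  15.97.128.0/18 (15.97.128.0 - 15.97.191.255) does not contain 15.97.203.247
  15.65.128.0/17 (15.65.128.0 - 15.65.255.255) does not contain 15.97.203.247
  15.97.0.0/17 (15.97.0.0 - 15.97.127.255) does not contain 15.97.203.247
Longest matching prefix is /16 -> next hop R1.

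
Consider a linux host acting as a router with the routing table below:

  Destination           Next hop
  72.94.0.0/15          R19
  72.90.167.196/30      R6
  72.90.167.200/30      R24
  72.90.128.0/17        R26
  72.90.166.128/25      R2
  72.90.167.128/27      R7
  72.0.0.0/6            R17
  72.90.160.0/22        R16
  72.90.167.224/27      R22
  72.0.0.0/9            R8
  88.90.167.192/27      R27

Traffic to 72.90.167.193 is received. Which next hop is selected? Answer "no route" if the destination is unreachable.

Routes whose prefix contains 72.90.167.193:
  72.0.0.0/6 (72.0.0.0 - 75.255.255.255) -> R17
  72.0.0.0/9 (72.0.0.0 - 72.127.255.255) -> R8
  72.90.128.0/17 (72.90.128.0 - 72.90.255.255) -> R26
More-specific entries that do NOT match:
  72.90.167.196/30 (72.90.167.196 - 72.90.167.199) does not contain 72.90.167.193
  72.90.167.200/30 (72.90.167.200 - 72.90.167.203) does not contain 72.90.167.193
  72.90.167.128/27 (72.90.167.128 - 72.90.167.159) does not contain 72.90.167.193
  72.90.167.224/27 (72.90.167.224 - 72.90.167.255) does not contain 72.90.167.193
  88.90.167.192/27 (88.90.167.192 - 88.90.167.223) does not contain 72.90.167.193
  72.90.166.128/25 (72.90.166.128 - 72.90.166.255) does not contain 72.90.167.193
  72.90.160.0/22 (72.90.160.0 - 72.90.163.255) does not contain 72.90.167.193
Longest matching prefix is /17 -> next hop R26.

R26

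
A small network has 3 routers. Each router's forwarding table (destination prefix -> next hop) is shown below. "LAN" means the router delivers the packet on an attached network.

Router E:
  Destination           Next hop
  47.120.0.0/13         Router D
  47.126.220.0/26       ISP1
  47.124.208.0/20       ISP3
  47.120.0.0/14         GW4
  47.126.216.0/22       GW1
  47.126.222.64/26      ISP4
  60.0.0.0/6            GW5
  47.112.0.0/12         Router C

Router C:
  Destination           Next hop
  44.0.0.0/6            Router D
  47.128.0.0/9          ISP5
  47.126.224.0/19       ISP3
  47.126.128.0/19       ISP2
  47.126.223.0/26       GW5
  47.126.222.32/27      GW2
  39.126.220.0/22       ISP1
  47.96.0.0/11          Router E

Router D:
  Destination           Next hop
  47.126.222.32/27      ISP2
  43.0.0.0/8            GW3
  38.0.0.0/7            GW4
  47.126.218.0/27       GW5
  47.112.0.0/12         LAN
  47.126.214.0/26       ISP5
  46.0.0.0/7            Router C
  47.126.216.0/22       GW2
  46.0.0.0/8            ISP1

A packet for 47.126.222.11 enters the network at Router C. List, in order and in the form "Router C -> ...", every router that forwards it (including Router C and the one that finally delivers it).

At Router C: longest match for 47.126.222.11 is 47.96.0.0/11 -> Router E
At Router E: longest match for 47.126.222.11 is 47.120.0.0/13 -> Router D
At Router D: longest match for 47.126.222.11 is 47.112.0.0/12 -> LAN

Router C -> Router E -> Router D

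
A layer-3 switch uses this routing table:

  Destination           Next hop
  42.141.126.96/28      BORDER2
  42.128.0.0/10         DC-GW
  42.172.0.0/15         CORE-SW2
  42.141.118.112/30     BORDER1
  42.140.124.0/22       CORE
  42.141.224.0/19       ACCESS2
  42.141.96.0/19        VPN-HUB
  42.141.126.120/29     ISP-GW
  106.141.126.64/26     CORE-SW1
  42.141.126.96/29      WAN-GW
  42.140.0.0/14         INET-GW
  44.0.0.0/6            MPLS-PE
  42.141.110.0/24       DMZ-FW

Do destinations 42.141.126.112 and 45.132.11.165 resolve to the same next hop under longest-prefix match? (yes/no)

42.141.126.112: longest match 42.141.96.0/19 -> VPN-HUB
45.132.11.165: longest match 44.0.0.0/6 -> MPLS-PE

no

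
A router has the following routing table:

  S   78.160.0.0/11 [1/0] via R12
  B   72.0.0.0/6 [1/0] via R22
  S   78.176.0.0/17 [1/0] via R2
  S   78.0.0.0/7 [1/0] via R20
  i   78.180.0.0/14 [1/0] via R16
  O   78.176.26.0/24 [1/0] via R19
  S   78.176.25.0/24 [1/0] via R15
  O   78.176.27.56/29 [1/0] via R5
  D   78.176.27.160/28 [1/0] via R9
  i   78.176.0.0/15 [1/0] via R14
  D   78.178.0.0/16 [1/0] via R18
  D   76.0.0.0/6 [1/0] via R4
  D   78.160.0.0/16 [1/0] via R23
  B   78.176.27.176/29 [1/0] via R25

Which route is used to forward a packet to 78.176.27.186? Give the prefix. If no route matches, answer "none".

Entries matching 78.176.27.186:
  76.0.0.0/6 (76.0.0.0 - 79.255.255.255)
  78.0.0.0/7 (78.0.0.0 - 79.255.255.255)
  78.160.0.0/11 (78.160.0.0 - 78.191.255.255)
  78.176.0.0/15 (78.176.0.0 - 78.177.255.255)
  78.176.0.0/17 (78.176.0.0 - 78.176.127.255)
Most specific is 78.176.0.0/17.

78.176.0.0/17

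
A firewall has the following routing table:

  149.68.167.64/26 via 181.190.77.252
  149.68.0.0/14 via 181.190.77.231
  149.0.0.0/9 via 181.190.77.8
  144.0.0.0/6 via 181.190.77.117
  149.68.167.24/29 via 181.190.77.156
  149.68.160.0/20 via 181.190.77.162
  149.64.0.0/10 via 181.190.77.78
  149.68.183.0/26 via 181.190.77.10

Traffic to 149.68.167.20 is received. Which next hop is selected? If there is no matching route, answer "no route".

181.190.77.162

Routes whose prefix contains 149.68.167.20:
  149.0.0.0/9 (149.0.0.0 - 149.127.255.255) -> 181.190.77.8
  149.64.0.0/10 (149.64.0.0 - 149.127.255.255) -> 181.190.77.78
  149.68.0.0/14 (149.68.0.0 - 149.71.255.255) -> 181.190.77.231
  149.68.160.0/20 (149.68.160.0 - 149.68.175.255) -> 181.190.77.162
More-specific entries that do NOT match:
  149.68.167.24/29 (149.68.167.24 - 149.68.167.31) does not contain 149.68.167.20
  149.68.167.64/26 (149.68.167.64 - 149.68.167.127) does not contain 149.68.167.20
  149.68.183.0/26 (149.68.183.0 - 149.68.183.63) does not contain 149.68.167.20
Longest matching prefix is /20 -> next hop 181.190.77.162.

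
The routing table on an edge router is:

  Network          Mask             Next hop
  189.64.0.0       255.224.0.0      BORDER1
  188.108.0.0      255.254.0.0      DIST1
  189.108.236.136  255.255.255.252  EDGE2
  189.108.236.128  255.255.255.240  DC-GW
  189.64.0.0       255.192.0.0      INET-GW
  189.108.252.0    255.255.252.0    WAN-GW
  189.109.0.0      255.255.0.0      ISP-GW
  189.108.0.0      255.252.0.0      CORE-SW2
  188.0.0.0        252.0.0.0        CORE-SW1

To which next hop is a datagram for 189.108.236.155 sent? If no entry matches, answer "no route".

Routes whose prefix contains 189.108.236.155:
  188.0.0.0/6 (188.0.0.0 - 191.255.255.255) -> CORE-SW1
  189.64.0.0/10 (189.64.0.0 - 189.127.255.255) -> INET-GW
  189.108.0.0/14 (189.108.0.0 - 189.111.255.255) -> CORE-SW2
More-specific entries that do NOT match:
  189.108.236.136/30 (189.108.236.136 - 189.108.236.139) does not contain 189.108.236.155
  189.108.236.128/28 (189.108.236.128 - 189.108.236.143) does not contain 189.108.236.155
  189.108.252.0/22 (189.108.252.0 - 189.108.255.255) does not contain 189.108.236.155
  189.109.0.0/16 (189.109.0.0 - 189.109.255.255) does not contain 189.108.236.155
  188.108.0.0/15 (188.108.0.0 - 188.109.255.255) does not contain 189.108.236.155
Longest matching prefix is /14 -> next hop CORE-SW2.

CORE-SW2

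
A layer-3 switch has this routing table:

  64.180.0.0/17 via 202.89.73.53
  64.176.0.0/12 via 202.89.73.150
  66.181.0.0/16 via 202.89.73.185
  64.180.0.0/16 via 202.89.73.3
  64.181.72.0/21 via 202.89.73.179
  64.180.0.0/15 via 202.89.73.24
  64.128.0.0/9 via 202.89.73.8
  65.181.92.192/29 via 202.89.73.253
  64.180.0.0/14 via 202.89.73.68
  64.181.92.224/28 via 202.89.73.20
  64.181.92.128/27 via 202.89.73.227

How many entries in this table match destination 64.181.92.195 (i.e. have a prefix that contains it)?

Prefixes containing 64.181.92.195:
  64.128.0.0/9 (64.128.0.0 - 64.255.255.255)
  64.176.0.0/12 (64.176.0.0 - 64.191.255.255)
  64.180.0.0/14 (64.180.0.0 - 64.183.255.255)
  64.180.0.0/15 (64.180.0.0 - 64.181.255.255)
Total matching entries: 4.

4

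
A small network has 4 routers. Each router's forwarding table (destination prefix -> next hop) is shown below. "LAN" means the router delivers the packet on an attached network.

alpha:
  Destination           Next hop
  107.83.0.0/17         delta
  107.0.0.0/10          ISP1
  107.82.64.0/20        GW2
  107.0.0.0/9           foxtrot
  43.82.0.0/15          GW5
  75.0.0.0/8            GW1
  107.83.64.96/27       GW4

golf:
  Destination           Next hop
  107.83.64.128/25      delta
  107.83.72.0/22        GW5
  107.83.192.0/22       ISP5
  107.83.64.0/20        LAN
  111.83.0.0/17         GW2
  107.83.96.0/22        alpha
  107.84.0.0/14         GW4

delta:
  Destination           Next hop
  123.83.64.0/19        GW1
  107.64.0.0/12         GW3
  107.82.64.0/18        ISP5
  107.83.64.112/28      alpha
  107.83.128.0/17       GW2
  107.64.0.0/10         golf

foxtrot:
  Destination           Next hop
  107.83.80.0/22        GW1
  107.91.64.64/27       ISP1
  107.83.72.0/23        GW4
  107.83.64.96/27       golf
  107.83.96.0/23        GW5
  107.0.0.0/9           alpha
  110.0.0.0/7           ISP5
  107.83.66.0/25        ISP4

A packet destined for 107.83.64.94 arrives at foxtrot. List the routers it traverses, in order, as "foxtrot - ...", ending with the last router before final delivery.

At foxtrot: longest match for 107.83.64.94 is 107.0.0.0/9 -> alpha
At alpha: longest match for 107.83.64.94 is 107.83.0.0/17 -> delta
At delta: longest match for 107.83.64.94 is 107.64.0.0/10 -> golf
At golf: longest match for 107.83.64.94 is 107.83.64.0/20 -> LAN

foxtrot - alpha - delta - golf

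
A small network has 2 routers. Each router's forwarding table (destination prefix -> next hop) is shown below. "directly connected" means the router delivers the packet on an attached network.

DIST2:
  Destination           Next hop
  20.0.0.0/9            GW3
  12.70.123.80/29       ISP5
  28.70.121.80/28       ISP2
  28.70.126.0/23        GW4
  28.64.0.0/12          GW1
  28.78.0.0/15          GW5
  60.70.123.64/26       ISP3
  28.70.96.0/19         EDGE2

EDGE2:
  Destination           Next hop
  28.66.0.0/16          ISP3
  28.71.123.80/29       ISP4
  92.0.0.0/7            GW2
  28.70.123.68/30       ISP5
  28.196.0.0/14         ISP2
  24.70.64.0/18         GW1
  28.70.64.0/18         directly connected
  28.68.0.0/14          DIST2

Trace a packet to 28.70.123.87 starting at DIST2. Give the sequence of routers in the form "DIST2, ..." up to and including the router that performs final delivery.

At DIST2: longest match for 28.70.123.87 is 28.70.96.0/19 -> EDGE2
At EDGE2: longest match for 28.70.123.87 is 28.70.64.0/18 -> directly connected

DIST2, EDGE2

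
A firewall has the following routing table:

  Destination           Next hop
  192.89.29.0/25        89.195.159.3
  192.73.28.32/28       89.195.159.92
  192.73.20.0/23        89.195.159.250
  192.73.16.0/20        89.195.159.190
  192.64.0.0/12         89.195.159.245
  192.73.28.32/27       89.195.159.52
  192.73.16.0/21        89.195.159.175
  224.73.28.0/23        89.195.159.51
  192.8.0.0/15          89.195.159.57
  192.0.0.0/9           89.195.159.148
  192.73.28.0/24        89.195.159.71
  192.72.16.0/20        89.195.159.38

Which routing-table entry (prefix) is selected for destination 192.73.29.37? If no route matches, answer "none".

Entries matching 192.73.29.37:
  192.0.0.0/9 (192.0.0.0 - 192.127.255.255)
  192.64.0.0/12 (192.64.0.0 - 192.79.255.255)
  192.73.16.0/20 (192.73.16.0 - 192.73.31.255)
Most specific is 192.73.16.0/20.

192.73.16.0/20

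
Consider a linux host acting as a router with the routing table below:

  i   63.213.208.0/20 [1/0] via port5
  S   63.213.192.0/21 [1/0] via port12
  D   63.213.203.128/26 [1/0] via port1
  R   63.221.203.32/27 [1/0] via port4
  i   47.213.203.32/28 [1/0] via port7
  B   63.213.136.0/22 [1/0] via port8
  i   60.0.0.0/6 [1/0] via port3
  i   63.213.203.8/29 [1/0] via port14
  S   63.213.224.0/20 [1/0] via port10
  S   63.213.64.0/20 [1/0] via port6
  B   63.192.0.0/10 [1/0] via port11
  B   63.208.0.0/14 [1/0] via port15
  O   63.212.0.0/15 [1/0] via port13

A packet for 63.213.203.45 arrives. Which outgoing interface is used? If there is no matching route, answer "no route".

port13

Routes whose prefix contains 63.213.203.45:
  60.0.0.0/6 (60.0.0.0 - 63.255.255.255) -> port3
  63.192.0.0/10 (63.192.0.0 - 63.255.255.255) -> port11
  63.212.0.0/15 (63.212.0.0 - 63.213.255.255) -> port13
More-specific entries that do NOT match:
  63.213.203.8/29 (63.213.203.8 - 63.213.203.15) does not contain 63.213.203.45
  47.213.203.32/28 (47.213.203.32 - 47.213.203.47) does not contain 63.213.203.45
  63.221.203.32/27 (63.221.203.32 - 63.221.203.63) does not contain 63.213.203.45
  63.213.203.128/26 (63.213.203.128 - 63.213.203.191) does not contain 63.213.203.45
  63.213.136.0/22 (63.213.136.0 - 63.213.139.255) does not contain 63.213.203.45
  63.213.192.0/21 (63.213.192.0 - 63.213.199.255) does not contain 63.213.203.45
  63.213.208.0/20 (63.213.208.0 - 63.213.223.255) does not contain 63.213.203.45
  63.213.224.0/20 (63.213.224.0 - 63.213.239.255) does not contain 63.213.203.45
  63.213.64.0/20 (63.213.64.0 - 63.213.79.255) does not contain 63.213.203.45
Longest matching prefix is /15 -> interface port13.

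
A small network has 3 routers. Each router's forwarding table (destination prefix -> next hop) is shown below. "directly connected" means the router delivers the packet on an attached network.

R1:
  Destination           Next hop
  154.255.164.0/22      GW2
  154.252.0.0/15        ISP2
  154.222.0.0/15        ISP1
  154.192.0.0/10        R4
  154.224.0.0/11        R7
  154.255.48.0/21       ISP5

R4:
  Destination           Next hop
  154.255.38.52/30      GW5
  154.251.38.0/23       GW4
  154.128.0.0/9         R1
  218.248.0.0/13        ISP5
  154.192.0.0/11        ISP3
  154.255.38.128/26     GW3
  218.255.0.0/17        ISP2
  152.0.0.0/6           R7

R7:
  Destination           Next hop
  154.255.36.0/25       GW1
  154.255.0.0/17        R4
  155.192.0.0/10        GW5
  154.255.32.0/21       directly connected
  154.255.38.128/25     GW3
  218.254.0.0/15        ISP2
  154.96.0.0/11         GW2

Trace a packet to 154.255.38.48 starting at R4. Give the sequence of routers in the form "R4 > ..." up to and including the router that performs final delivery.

At R4: longest match for 154.255.38.48 is 154.128.0.0/9 -> R1
At R1: longest match for 154.255.38.48 is 154.224.0.0/11 -> R7
At R7: longest match for 154.255.38.48 is 154.255.32.0/21 -> directly connected

R4 > R1 > R7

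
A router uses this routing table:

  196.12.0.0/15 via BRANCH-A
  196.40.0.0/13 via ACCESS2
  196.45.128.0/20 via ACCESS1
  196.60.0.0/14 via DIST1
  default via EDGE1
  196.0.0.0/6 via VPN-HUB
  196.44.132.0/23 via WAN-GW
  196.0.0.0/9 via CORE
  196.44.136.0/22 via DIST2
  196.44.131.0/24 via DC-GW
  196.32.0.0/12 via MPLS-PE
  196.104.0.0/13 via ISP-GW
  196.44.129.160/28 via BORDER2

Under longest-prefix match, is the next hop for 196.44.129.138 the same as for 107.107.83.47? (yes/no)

196.44.129.138: longest match 196.40.0.0/13 -> ACCESS2
107.107.83.47: longest match 0.0.0.0/0 -> EDGE1

no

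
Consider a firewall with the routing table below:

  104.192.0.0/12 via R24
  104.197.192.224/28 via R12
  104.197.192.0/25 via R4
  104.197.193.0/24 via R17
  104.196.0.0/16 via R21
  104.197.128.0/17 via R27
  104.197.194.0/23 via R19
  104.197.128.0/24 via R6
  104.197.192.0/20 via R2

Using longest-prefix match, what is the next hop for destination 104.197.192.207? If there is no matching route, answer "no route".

Routes whose prefix contains 104.197.192.207:
  104.192.0.0/12 (104.192.0.0 - 104.207.255.255) -> R24
  104.197.128.0/17 (104.197.128.0 - 104.197.255.255) -> R27
  104.197.192.0/20 (104.197.192.0 - 104.197.207.255) -> R2
More-specific entries that do NOT match:
  104.197.192.224/28 (104.197.192.224 - 104.197.192.239) does not contain 104.197.192.207
  104.197.192.0/25 (104.197.192.0 - 104.197.192.127) does not contain 104.197.192.207
  104.197.193.0/24 (104.197.193.0 - 104.197.193.255) does not contain 104.197.192.207
  104.197.128.0/24 (104.197.128.0 - 104.197.128.255) does not contain 104.197.192.207
  104.197.194.0/23 (104.197.194.0 - 104.197.195.255) does not contain 104.197.192.207
Longest matching prefix is /20 -> next hop R2.

R2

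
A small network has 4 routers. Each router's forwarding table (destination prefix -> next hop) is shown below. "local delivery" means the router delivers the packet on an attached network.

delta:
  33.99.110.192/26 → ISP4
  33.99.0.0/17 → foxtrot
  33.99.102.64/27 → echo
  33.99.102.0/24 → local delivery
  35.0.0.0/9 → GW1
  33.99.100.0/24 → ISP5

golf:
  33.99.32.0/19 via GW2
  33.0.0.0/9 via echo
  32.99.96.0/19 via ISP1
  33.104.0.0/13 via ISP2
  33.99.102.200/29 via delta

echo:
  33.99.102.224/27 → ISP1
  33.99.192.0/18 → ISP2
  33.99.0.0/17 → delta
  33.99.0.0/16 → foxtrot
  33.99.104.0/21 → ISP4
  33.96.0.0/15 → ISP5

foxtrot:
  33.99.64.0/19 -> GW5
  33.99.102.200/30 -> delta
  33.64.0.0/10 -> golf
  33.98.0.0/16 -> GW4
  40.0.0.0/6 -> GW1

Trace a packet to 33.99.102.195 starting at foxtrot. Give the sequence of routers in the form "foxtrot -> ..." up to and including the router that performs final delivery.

foxtrot -> golf -> echo -> delta

At foxtrot: longest match for 33.99.102.195 is 33.64.0.0/10 -> golf
At golf: longest match for 33.99.102.195 is 33.0.0.0/9 -> echo
At echo: longest match for 33.99.102.195 is 33.99.0.0/17 -> delta
At delta: longest match for 33.99.102.195 is 33.99.102.0/24 -> local delivery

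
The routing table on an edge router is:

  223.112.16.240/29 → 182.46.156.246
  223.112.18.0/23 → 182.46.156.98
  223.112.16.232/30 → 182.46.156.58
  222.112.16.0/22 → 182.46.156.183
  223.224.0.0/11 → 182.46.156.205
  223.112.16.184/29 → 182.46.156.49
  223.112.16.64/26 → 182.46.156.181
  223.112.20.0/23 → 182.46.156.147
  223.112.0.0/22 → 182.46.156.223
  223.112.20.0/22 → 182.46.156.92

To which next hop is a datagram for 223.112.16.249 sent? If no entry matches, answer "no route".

No entry's prefix contains 223.112.16.249; there is no default route.

no route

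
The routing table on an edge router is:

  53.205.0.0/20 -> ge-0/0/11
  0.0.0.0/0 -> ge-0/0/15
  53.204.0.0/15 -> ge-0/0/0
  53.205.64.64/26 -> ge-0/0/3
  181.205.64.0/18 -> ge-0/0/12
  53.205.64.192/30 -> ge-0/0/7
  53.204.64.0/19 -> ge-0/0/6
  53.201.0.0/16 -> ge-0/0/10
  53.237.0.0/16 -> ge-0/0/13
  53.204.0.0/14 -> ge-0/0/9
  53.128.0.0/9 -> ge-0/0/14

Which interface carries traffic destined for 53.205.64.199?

Routes whose prefix contains 53.205.64.199:
  0.0.0.0/0 (default, matches everything) -> ge-0/0/15
  53.128.0.0/9 (53.128.0.0 - 53.255.255.255) -> ge-0/0/14
  53.204.0.0/14 (53.204.0.0 - 53.207.255.255) -> ge-0/0/9
  53.204.0.0/15 (53.204.0.0 - 53.205.255.255) -> ge-0/0/0
More-specific entries that do NOT match:
  53.205.64.192/30 (53.205.64.192 - 53.205.64.195) does not contain 53.205.64.199
  53.205.64.64/26 (53.205.64.64 - 53.205.64.127) does not contain 53.205.64.199
  53.205.0.0/20 (53.205.0.0 - 53.205.15.255) does not contain 53.205.64.199
  53.204.64.0/19 (53.204.64.0 - 53.204.95.255) does not contain 53.205.64.199
  181.205.64.0/18 (181.205.64.0 - 181.205.127.255) does not contain 53.205.64.199
  53.201.0.0/16 (53.201.0.0 - 53.201.255.255) does not contain 53.205.64.199
  53.237.0.0/16 (53.237.0.0 - 53.237.255.255) does not contain 53.205.64.199
Longest matching prefix is /15 -> interface ge-0/0/0.

ge-0/0/0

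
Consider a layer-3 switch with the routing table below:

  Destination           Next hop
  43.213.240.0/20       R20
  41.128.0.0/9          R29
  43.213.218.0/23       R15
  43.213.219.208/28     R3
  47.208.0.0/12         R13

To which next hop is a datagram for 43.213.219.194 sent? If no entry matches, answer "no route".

Routes whose prefix contains 43.213.219.194:
  43.213.218.0/23 (43.213.218.0 - 43.213.219.255) -> R15
More-specific entries that do NOT match:
  43.213.219.208/28 (43.213.219.208 - 43.213.219.223) does not contain 43.213.219.194
Longest matching prefix is /23 -> next hop R15.

R15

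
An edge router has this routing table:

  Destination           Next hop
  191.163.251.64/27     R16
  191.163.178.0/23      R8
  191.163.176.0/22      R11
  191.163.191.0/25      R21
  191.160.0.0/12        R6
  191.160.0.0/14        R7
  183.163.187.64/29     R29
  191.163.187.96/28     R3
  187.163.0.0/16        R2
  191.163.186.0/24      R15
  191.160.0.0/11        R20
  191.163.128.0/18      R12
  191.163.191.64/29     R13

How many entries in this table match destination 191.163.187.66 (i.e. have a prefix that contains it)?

4

Prefixes containing 191.163.187.66:
  191.160.0.0/11 (191.160.0.0 - 191.191.255.255)
  191.160.0.0/12 (191.160.0.0 - 191.175.255.255)
  191.160.0.0/14 (191.160.0.0 - 191.163.255.255)
  191.163.128.0/18 (191.163.128.0 - 191.163.191.255)
Total matching entries: 4.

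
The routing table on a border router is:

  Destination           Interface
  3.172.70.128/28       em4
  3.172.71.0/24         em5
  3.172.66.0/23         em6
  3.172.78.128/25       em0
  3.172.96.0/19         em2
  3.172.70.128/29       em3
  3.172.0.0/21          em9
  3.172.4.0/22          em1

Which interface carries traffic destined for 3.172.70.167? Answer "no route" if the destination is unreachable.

No entry's prefix contains 3.172.70.167; there is no default route.

no route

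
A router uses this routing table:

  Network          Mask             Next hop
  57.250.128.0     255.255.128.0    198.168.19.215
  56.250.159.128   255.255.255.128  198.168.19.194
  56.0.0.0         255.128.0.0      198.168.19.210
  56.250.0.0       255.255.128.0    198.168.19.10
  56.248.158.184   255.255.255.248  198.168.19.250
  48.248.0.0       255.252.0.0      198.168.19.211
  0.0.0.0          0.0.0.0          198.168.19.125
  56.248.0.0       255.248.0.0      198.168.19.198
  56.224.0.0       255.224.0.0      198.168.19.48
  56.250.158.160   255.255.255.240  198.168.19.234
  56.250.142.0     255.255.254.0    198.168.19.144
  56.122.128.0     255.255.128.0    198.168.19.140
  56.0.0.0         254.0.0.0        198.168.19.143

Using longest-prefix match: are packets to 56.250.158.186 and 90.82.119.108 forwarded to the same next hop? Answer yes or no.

no

56.250.158.186: longest match 56.248.0.0/13 -> 198.168.19.198
90.82.119.108: longest match 0.0.0.0/0 -> 198.168.19.125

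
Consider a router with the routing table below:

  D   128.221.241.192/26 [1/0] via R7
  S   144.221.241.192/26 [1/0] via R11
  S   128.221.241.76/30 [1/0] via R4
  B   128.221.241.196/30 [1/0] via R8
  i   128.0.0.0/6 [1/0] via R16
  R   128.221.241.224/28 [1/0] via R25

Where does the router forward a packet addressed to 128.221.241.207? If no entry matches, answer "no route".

R7

Routes whose prefix contains 128.221.241.207:
  128.0.0.0/6 (128.0.0.0 - 131.255.255.255) -> R16
  128.221.241.192/26 (128.221.241.192 - 128.221.241.255) -> R7
More-specific entries that do NOT match:
  128.221.241.76/30 (128.221.241.76 - 128.221.241.79) does not contain 128.221.241.207
  128.221.241.196/30 (128.221.241.196 - 128.221.241.199) does not contain 128.221.241.207
  128.221.241.224/28 (128.221.241.224 - 128.221.241.239) does not contain 128.221.241.207
Longest matching prefix is /26 -> next hop R7.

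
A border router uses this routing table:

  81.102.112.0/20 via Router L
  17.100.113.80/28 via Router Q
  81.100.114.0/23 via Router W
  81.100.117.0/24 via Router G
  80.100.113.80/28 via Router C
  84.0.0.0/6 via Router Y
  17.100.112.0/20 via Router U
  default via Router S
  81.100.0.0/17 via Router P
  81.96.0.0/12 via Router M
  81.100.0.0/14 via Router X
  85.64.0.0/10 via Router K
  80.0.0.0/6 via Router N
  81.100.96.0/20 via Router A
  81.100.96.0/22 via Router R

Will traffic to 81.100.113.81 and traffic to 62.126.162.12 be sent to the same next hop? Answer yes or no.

81.100.113.81: longest match 81.100.0.0/17 -> Router P
62.126.162.12: longest match 0.0.0.0/0 -> Router S

no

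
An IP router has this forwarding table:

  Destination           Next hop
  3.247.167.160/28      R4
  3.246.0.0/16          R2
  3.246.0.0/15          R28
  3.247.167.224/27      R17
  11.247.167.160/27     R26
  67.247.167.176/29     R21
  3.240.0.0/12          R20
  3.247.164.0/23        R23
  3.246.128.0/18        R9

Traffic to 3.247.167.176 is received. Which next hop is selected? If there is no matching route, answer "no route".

R28

Routes whose prefix contains 3.247.167.176:
  3.240.0.0/12 (3.240.0.0 - 3.255.255.255) -> R20
  3.246.0.0/15 (3.246.0.0 - 3.247.255.255) -> R28
More-specific entries that do NOT match:
  67.247.167.176/29 (67.247.167.176 - 67.247.167.183) does not contain 3.247.167.176
  3.247.167.160/28 (3.247.167.160 - 3.247.167.175) does not contain 3.247.167.176
  3.247.167.224/27 (3.247.167.224 - 3.247.167.255) does not contain 3.247.167.176
  11.247.167.160/27 (11.247.167.160 - 11.247.167.191) does not contain 3.247.167.176
  3.247.164.0/23 (3.247.164.0 - 3.247.165.255) does not contain 3.247.167.176
  3.246.128.0/18 (3.246.128.0 - 3.246.191.255) does not contain 3.247.167.176
  3.246.0.0/16 (3.246.0.0 - 3.246.255.255) does not contain 3.247.167.176
Longest matching prefix is /15 -> next hop R28.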